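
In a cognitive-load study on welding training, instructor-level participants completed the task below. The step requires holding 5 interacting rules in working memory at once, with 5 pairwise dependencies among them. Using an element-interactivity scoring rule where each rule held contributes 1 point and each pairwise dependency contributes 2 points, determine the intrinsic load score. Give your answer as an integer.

15

Element contribution: 5 × 1 = 5.
Interaction contribution: 5 × 2 = 10.
Intrinsic load = 5 + 10 = 15.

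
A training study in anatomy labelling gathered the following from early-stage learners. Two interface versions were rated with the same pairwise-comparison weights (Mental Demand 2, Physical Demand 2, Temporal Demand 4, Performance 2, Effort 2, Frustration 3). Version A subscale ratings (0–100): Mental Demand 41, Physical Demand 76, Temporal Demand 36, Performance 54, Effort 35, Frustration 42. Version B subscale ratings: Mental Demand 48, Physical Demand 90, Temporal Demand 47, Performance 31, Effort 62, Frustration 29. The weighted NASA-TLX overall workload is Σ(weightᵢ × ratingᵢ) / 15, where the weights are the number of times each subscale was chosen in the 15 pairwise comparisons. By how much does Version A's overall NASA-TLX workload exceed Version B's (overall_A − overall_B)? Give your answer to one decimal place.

-3.7

Version A weighted sum = 2·41 + 2·76 + 4·36 + 2·54 + 2·35 + 3·42 = 82 + 152 + 144 + 108 + 70 + 126 = 682; overall_A = 682/15 = 45.4667.
Version B weighted sum = 2·48 + 2·90 + 4·47 + 2·31 + 2·62 + 3·29 = 96 + 180 + 188 + 62 + 124 + 87 = 737; overall_B = 737/15 = 49.1333.
Difference = 45.4667 − 49.1333 = -3.6666 ≈ -3.7.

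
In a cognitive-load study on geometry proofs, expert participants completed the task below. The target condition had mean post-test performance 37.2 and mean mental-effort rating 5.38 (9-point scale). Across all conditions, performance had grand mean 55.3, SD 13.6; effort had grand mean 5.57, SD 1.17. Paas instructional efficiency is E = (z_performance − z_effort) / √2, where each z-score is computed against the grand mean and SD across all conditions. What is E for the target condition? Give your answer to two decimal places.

z_performance = (37.2 − 55.3) / 13.6 = -18.1000 / 13.6 = -1.3309.
z_effort = (5.38 − 5.57) / 1.17 = -0.1900 / 1.17 = -0.1624.
z_P − z_E = -1.3309 − (-0.1624) = -1.1685.
E = -1.1685 / √2 = -1.1685 / 1.41421 = -0.8263 ≈ -0.83.

-0.83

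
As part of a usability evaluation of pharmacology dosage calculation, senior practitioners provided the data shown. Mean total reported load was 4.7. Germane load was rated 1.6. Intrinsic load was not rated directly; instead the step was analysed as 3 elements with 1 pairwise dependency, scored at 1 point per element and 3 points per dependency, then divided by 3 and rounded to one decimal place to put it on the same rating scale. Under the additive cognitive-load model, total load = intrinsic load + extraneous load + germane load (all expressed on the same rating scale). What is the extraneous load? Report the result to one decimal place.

Intrinsic (element-interactivity): (3 × 1 + 1 × 3) / 3 = 6 / 3 = 2.0000 → 2.0.
extraneous load = total − intrinsic − germane
             = 4.7 − 2.0 − 1.6 = 1.1.

1.1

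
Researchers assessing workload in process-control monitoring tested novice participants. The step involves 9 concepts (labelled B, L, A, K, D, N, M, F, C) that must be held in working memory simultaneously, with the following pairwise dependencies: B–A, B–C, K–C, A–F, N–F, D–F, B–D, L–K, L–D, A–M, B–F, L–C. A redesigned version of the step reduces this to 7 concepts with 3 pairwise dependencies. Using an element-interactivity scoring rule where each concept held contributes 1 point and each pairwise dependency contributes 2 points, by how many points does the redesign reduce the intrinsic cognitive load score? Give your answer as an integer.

20

Original: 9 × 1 + 12 × 2 = 9 + 24 = 33.
Redesigned: 7 × 1 + 3 × 2 = 7 + 6 = 13.
Reduction = 33 − 13 = 20.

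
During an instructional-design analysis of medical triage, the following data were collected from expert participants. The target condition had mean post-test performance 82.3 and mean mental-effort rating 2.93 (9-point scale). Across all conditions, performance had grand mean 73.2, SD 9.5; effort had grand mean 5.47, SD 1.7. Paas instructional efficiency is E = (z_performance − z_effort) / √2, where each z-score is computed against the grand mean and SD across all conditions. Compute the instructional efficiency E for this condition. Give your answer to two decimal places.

z_performance = (82.3 − 73.2) / 9.5 = 9.1000 / 9.5 = 0.9579.
z_effort = (2.93 − 5.47) / 1.7 = -2.5400 / 1.7 = -1.4941.
z_P − z_E = 0.9579 − (-1.4941) = 2.4520.
E = 2.4520 / √2 = 2.4520 / 1.41421 = 1.7338 ≈ 1.73.

1.73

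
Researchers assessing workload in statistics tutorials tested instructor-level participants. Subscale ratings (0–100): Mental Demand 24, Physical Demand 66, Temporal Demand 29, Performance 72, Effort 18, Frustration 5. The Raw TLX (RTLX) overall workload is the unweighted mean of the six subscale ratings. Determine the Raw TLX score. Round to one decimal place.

35.7

Sum of ratings = 24 + 66 + 29 + 72 + 18 + 5 = 214.
RTLX = 214 / 6 = 35.6667 ≈ 35.7.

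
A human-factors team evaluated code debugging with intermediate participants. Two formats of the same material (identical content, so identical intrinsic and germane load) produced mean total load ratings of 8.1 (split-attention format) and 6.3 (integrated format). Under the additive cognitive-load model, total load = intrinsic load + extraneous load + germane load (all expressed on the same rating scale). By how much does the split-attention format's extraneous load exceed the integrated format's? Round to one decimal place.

1.8

Intrinsic and germane load are equal across formats, so the difference in total load equals the difference in extraneous load.
Extraneous-load difference = 8.1 − 6.3 = 1.8.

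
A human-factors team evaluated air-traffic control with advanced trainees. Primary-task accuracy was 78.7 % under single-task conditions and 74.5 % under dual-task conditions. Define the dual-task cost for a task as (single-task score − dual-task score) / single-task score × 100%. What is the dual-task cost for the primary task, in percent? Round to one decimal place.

Cost = (78.7 − 74.5) / 78.7 × 100%
     = 4.2000 / 78.7 × 100% = 5.3367%.
≈ 5.3%.

5.3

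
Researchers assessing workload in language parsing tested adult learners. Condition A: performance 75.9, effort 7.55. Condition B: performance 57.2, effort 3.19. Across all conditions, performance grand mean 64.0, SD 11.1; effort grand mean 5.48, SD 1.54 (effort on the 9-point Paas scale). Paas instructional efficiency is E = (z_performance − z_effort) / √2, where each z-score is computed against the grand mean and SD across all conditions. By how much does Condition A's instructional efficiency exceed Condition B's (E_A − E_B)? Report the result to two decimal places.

-0.81

Condition A: z_P = (75.9 − 64.0)/11.1 = 1.0721; z_E = (7.55 − 5.48)/1.54 = 1.3442; E_A = (1.0721 − 1.3442)/√2 = -0.1924.
Condition B: z_P = (57.2 − 64.0)/11.1 = -0.6126; z_E = (3.19 − 5.48)/1.54 = -1.4870; E_B = (-0.6126 − (-1.4870))/√2 = 0.6183.
E_A − E_B = -0.1924 − 0.6183 = -0.8107 ≈ -0.81.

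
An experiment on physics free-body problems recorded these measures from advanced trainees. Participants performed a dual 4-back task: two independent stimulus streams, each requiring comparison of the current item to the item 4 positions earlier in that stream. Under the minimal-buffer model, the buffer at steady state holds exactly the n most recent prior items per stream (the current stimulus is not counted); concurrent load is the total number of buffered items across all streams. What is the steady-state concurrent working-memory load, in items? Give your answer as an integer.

8

Each stream's buffer holds its 4 most recent prior items.
Two independent streams: 2 × 4 = 8 buffered items at steady state.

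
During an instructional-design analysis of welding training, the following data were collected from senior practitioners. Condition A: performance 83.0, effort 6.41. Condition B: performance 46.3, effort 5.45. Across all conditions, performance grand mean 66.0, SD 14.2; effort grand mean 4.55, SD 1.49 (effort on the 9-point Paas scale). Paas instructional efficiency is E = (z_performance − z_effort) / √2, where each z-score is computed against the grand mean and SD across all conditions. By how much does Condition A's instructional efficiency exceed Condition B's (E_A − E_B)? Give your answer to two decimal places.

1.37

Condition A: z_P = (83.0 − 66.0)/14.2 = 1.1972; z_E = (6.41 − 4.55)/1.49 = 1.2483; E_A = (1.1972 − 1.2483)/√2 = -0.0361.
Condition B: z_P = (46.3 − 66.0)/14.2 = -1.3873; z_E = (5.45 − 4.55)/1.49 = 0.6040; E_B = (-1.3873 − 0.6040)/√2 = -1.4081.
E_A − E_B = -0.0361 − (-1.4081) = 1.3720 ≈ 1.37.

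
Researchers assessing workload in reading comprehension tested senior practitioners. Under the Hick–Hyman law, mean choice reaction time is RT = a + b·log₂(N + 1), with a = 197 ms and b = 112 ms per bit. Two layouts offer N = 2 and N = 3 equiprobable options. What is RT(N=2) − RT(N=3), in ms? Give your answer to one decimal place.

-46.5

RT(2) = 197 + 112·log₂(3) = 197 + 112·1.5850 = 374.5200 ms.
RT(3) = 197 + 112·log₂(4) = 197 + 112·2.0000 = 421.0000 ms.
Difference = 374.5200 − 421.0000 = -46.4800 ≈ -46.5 ms.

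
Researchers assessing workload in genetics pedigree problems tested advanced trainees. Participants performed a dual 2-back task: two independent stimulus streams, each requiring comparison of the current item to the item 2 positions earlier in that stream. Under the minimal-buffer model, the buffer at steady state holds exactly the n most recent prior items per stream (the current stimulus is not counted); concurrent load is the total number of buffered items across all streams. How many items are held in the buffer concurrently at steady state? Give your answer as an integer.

4

Each stream's buffer holds its 2 most recent prior items.
Two independent streams: 2 × 2 = 4 buffered items at steady state.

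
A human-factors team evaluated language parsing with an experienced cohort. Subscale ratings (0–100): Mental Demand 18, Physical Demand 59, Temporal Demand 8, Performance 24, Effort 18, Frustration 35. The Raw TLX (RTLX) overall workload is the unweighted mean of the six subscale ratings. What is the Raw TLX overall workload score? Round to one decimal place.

27.0

Sum of ratings = 18 + 59 + 8 + 24 + 18 + 35 = 162.
RTLX = 162 / 6 = 27.0000 ≈ 27.0.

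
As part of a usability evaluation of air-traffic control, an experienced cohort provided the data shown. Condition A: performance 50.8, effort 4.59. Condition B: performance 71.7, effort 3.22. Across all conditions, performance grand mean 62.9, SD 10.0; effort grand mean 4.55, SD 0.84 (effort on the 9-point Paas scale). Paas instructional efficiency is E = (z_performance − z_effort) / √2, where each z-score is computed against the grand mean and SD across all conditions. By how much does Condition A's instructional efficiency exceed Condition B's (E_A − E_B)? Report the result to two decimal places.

-2.63

Condition A: z_P = (50.8 − 62.9)/10.0 = -1.2100; z_E = (4.59 − 4.55)/0.84 = 0.0476; E_A = (-1.2100 − 0.0476)/√2 = -0.8893.
Condition B: z_P = (71.7 − 62.9)/10.0 = 0.8800; z_E = (3.22 − 4.55)/0.84 = -1.5833; E_B = (0.8800 − (-1.5833))/√2 = 1.7418.
E_A − E_B = -0.8893 − 1.7418 = -2.6311 ≈ -2.63.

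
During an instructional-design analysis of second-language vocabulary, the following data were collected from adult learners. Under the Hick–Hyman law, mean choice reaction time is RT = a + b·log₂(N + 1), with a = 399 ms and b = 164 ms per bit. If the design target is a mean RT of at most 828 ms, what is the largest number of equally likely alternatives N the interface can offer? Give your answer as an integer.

Set 399 + 164·log₂(N + 1) ≤ 828.
log₂(N + 1) ≤ (828 − 399) / 164 = 2.6159.
N + 1 ≤ 2^2.6159 = 6.1301.
N ≤ 5.1301, so the largest integer N is 5.

5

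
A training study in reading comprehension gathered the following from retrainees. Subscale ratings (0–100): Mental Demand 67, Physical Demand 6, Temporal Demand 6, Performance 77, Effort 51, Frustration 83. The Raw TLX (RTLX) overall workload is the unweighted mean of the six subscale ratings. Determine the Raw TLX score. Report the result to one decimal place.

Sum of ratings = 67 + 6 + 6 + 77 + 51 + 83 = 290.
RTLX = 290 / 6 = 48.3333 ≈ 48.3.

48.3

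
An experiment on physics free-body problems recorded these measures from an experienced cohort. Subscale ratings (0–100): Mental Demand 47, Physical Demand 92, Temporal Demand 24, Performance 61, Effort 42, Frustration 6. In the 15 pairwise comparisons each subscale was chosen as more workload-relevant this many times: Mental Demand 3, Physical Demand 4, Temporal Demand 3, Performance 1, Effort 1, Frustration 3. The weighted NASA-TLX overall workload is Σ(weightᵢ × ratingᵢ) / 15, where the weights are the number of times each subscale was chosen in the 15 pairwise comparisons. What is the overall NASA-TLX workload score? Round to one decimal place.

46.8

The tallies are the weights (they sum to 15).
Weighted sum = 3·47 + 4·92 + 3·24 + 1·61 + 1·42 + 3·6
            = 141 + 368 + 72 + 61 + 42 + 18 = 702.
Overall workload = 702 / 15 = 46.8000 ≈ 46.8.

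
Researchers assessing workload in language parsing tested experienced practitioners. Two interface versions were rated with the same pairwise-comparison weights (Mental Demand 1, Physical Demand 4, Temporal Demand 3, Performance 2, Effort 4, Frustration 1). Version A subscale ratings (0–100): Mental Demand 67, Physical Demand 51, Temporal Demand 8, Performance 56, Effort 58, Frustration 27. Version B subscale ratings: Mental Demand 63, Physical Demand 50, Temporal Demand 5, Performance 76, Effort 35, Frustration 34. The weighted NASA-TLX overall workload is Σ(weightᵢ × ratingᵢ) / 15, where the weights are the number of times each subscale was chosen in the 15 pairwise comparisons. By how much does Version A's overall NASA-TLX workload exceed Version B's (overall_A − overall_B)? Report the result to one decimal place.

Version A weighted sum = 1·67 + 4·51 + 3·8 + 2·56 + 4·58 + 1·27 = 67 + 204 + 24 + 112 + 232 + 27 = 666; overall_A = 666/15 = 44.4000.
Version B weighted sum = 1·63 + 4·50 + 3·5 + 2·76 + 4·35 + 1·34 = 63 + 200 + 15 + 152 + 140 + 34 = 604; overall_B = 604/15 = 40.2667.
Difference = 44.4000 − 40.2667 = 4.1333 ≈ 4.1.

4.1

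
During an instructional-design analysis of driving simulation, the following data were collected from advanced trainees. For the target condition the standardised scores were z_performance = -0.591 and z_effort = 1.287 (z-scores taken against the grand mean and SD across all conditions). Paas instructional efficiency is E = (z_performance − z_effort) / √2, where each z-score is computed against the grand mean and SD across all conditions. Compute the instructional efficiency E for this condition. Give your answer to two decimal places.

z_P − z_E = -0.591 − 1.287 = -1.8780.
E = -1.8780 / √2 = -1.8780 / 1.41421 = -1.3279 ≈ -1.33.

-1.33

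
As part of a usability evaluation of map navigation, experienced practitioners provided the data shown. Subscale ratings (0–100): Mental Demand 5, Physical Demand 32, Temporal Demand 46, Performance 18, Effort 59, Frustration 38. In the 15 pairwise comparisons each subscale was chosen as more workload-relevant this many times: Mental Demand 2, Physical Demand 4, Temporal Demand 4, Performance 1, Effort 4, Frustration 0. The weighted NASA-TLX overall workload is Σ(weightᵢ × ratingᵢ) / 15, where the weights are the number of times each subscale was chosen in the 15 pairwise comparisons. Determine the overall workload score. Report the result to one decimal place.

38.4

The tallies are the weights (they sum to 15).
Weighted sum = 2·5 + 4·32 + 4·46 + 1·18 + 4·59 + 0·38
            = 10 + 128 + 184 + 18 + 236 + 0 = 576.
Overall workload = 576 / 15 = 38.4000 ≈ 38.4.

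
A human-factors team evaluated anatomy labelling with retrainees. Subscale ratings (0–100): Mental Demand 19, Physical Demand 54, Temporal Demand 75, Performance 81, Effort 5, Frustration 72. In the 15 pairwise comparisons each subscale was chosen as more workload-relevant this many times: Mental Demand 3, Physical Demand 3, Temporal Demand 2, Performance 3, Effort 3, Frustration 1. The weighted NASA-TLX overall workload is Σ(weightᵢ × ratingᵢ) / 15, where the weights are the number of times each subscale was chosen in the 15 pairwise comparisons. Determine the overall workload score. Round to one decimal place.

The tallies are the weights (they sum to 15).
Weighted sum = 3·19 + 3·54 + 2·75 + 3·81 + 3·5 + 1·72
            = 57 + 162 + 150 + 243 + 15 + 72 = 699.
Overall workload = 699 / 15 = 46.6000 ≈ 46.6.

46.6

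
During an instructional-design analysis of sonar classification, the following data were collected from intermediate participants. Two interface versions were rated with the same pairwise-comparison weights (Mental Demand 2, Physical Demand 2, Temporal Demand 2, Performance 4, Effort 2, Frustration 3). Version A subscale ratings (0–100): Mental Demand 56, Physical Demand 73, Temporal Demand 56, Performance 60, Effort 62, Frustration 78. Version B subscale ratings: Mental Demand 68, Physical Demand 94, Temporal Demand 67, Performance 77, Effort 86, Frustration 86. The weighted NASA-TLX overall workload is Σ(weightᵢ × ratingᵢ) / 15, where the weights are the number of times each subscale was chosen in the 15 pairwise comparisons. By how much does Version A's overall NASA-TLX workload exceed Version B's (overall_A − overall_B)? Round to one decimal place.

-15.2

Version A weighted sum = 2·56 + 2·73 + 2·56 + 4·60 + 2·62 + 3·78 = 112 + 146 + 112 + 240 + 124 + 234 = 968; overall_A = 968/15 = 64.5333.
Version B weighted sum = 2·68 + 2·94 + 2·67 + 4·77 + 2·86 + 3·86 = 136 + 188 + 134 + 308 + 172 + 258 = 1196; overall_B = 1196/15 = 79.7333.
Difference = 64.5333 − 79.7333 = -15.2000 ≈ -15.2.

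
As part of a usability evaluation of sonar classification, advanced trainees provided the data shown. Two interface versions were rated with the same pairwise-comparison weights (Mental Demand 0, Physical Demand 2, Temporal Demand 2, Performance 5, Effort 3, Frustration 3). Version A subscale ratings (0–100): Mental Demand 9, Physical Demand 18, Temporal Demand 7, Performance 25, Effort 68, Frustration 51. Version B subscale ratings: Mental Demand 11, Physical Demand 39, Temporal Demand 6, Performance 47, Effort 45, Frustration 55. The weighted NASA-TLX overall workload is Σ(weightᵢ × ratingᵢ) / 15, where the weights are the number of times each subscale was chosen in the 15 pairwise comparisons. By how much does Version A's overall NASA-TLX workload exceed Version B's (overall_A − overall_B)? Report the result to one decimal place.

-6.2

Version A weighted sum = 0·9 + 2·18 + 2·7 + 5·25 + 3·68 + 3·51 = 0 + 36 + 14 + 125 + 204 + 153 = 532; overall_A = 532/15 = 35.4667.
Version B weighted sum = 0·11 + 2·39 + 2·6 + 5·47 + 3·45 + 3·55 = 0 + 78 + 12 + 235 + 135 + 165 = 625; overall_B = 625/15 = 41.6667.
Difference = 35.4667 − 41.6667 = -6.2000 ≈ -6.2.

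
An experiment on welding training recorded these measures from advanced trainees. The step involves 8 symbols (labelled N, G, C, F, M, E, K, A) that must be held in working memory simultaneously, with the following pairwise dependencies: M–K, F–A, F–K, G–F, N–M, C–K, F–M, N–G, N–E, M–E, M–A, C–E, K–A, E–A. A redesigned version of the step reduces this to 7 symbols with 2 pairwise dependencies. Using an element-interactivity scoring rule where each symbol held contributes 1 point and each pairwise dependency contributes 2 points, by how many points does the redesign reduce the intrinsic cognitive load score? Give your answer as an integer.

Original: 8 × 1 + 14 × 2 = 8 + 28 = 36.
Redesigned: 7 × 1 + 2 × 2 = 7 + 4 = 11.
Reduction = 36 − 11 = 25.

25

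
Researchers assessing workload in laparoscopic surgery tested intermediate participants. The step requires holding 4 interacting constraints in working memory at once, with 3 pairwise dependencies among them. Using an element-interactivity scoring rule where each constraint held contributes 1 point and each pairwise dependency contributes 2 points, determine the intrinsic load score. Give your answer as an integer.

Element contribution: 4 × 1 = 4.
Interaction contribution: 3 × 2 = 6.
Intrinsic load = 4 + 6 = 10.

10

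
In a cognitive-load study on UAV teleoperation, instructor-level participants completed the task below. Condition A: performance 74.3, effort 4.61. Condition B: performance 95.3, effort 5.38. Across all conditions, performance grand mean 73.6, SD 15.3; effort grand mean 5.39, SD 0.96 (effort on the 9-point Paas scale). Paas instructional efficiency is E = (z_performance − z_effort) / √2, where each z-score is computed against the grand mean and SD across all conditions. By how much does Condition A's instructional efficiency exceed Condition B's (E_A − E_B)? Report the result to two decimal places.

-0.40

Condition A: z_P = (74.3 − 73.6)/15.3 = 0.0458; z_E = (4.61 − 5.39)/0.96 = -0.8125; E_A = (0.0458 − (-0.8125))/√2 = 0.6069.
Condition B: z_P = (95.3 − 73.6)/15.3 = 1.4183; z_E = (5.38 − 5.39)/0.96 = -0.0104; E_B = (1.4183 − (-0.0104))/√2 = 1.0102.
E_A − E_B = 0.6069 − 1.0102 = -0.4033 ≈ -0.40.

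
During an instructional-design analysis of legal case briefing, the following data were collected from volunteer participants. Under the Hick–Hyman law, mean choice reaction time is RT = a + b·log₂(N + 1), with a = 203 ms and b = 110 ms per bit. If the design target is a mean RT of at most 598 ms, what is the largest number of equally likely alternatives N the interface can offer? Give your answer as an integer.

Set 203 + 110·log₂(N + 1) ≤ 598.
log₂(N + 1) ≤ (598 − 203) / 110 = 3.5909.
N + 1 ≤ 2^3.5909 = 12.0495.
N ≤ 11.0495, so the largest integer N is 11.

11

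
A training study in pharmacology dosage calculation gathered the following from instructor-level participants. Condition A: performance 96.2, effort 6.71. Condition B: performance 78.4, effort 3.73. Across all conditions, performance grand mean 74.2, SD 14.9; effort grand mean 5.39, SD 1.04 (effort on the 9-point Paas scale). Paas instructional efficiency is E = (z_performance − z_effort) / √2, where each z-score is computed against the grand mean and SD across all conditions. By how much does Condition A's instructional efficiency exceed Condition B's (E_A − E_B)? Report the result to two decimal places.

Condition A: z_P = (96.2 − 74.2)/14.9 = 1.4765; z_E = (6.71 − 5.39)/1.04 = 1.2692; E_A = (1.4765 − 1.2692)/√2 = 0.1466.
Condition B: z_P = (78.4 − 74.2)/14.9 = 0.2819; z_E = (3.73 − 5.39)/1.04 = -1.5962; E_B = (0.2819 − (-1.5962))/√2 = 1.3280.
E_A − E_B = 0.1466 − 1.3280 = -1.1814 ≈ -1.18.

-1.18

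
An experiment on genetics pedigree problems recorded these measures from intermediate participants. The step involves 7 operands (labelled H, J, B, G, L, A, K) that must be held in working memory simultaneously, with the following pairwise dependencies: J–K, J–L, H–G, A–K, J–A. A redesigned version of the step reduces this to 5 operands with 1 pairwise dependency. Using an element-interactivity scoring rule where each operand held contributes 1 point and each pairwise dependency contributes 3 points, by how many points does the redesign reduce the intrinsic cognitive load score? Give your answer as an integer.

Original: 7 × 1 + 5 × 3 = 7 + 15 = 22.
Redesigned: 5 × 1 + 1 × 3 = 5 + 3 = 8.
Reduction = 22 − 8 = 14.

14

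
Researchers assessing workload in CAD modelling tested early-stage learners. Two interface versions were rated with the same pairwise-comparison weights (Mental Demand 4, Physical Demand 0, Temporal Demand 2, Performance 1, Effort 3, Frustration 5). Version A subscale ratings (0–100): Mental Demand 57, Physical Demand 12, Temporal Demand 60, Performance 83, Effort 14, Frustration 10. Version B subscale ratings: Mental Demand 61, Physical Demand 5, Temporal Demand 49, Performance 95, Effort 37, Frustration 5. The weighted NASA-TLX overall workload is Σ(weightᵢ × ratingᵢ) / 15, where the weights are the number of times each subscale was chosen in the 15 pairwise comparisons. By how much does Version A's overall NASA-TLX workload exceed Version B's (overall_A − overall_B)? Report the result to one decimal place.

Version A weighted sum = 4·57 + 0·12 + 2·60 + 1·83 + 3·14 + 5·10 = 228 + 0 + 120 + 83 + 42 + 50 = 523; overall_A = 523/15 = 34.8667.
Version B weighted sum = 4·61 + 0·5 + 2·49 + 1·95 + 3·37 + 5·5 = 244 + 0 + 98 + 95 + 111 + 25 = 573; overall_B = 573/15 = 38.2000.
Difference = 34.8667 − 38.2000 = -3.3333 ≈ -3.3.

-3.3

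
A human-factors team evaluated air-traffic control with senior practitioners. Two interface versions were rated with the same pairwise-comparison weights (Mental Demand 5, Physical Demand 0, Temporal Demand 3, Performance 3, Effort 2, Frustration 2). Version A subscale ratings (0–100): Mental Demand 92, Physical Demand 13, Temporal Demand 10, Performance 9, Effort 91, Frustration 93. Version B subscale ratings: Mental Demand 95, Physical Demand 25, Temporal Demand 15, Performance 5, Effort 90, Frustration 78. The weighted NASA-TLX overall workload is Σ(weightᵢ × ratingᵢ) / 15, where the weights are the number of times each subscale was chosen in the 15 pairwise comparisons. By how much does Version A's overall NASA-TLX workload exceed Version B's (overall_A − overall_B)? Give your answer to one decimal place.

Version A weighted sum = 5·92 + 0·13 + 3·10 + 3·9 + 2·91 + 2·93 = 460 + 0 + 30 + 27 + 182 + 186 = 885; overall_A = 885/15 = 59.0000.
Version B weighted sum = 5·95 + 0·25 + 3·15 + 3·5 + 2·90 + 2·78 = 475 + 0 + 45 + 15 + 180 + 156 = 871; overall_B = 871/15 = 58.0667.
Difference = 59.0000 − 58.0667 = 0.9333 ≈ 0.9.

0.9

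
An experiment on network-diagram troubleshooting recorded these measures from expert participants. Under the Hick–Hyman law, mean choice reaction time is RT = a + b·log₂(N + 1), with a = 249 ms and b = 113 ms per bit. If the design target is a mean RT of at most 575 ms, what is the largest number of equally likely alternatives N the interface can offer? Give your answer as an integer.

Set 249 + 113·log₂(N + 1) ≤ 575.
log₂(N + 1) ≤ (575 − 249) / 113 = 2.8850.
N + 1 ≤ 2^2.8850 = 7.3871.
N ≤ 6.3871, so the largest integer N is 6.

6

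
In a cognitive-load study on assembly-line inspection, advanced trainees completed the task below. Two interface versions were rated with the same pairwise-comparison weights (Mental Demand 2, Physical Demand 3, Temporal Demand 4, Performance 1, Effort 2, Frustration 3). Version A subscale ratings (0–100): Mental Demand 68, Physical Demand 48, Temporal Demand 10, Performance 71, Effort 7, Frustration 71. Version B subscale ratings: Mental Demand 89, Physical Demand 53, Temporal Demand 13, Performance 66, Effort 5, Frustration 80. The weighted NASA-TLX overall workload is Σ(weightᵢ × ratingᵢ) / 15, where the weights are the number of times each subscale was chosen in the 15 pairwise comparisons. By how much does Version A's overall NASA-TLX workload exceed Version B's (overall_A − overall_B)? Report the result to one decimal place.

Version A weighted sum = 2·68 + 3·48 + 4·10 + 1·71 + 2·7 + 3·71 = 136 + 144 + 40 + 71 + 14 + 213 = 618; overall_A = 618/15 = 41.2000.
Version B weighted sum = 2·89 + 3·53 + 4·13 + 1·66 + 2·5 + 3·80 = 178 + 159 + 52 + 66 + 10 + 240 = 705; overall_B = 705/15 = 47.0000.
Difference = 41.2000 − 47.0000 = -5.8000 ≈ -5.8.

-5.8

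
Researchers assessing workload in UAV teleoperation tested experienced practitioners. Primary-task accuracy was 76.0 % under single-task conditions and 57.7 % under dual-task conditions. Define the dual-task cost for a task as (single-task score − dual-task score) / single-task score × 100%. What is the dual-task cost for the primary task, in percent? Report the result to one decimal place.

Cost = (76.0 − 57.7) / 76.0 × 100%
     = 18.3000 / 76.0 × 100% = 24.0789%.
≈ 24.1%.

24.1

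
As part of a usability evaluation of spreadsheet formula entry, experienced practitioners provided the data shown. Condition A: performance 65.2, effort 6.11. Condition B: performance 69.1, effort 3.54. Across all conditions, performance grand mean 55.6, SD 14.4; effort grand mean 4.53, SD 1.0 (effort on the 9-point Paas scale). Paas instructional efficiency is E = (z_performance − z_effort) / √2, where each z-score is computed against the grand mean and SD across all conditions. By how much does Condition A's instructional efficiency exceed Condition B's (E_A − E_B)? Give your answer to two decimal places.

Condition A: z_P = (65.2 − 55.6)/14.4 = 0.6667; z_E = (6.11 − 4.53)/1.0 = 1.5800; E_A = (0.6667 − 1.5800)/√2 = -0.6458.
Condition B: z_P = (69.1 − 55.6)/14.4 = 0.9375; z_E = (3.54 − 4.53)/1.0 = -0.9900; E_B = (0.9375 − (-0.9900))/√2 = 1.3629.
E_A − E_B = -0.6458 − 1.3629 = -2.0087 ≈ -2.01.

-2.01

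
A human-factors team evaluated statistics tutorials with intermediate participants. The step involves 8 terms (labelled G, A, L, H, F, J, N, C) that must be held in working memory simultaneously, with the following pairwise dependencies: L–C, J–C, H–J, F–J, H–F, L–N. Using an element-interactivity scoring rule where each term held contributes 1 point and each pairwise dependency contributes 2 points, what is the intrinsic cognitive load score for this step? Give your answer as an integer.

20

Count of terms held simultaneously: 8.
Count of pairwise dependencies listed: 6.
Element contribution: 8 × 1 = 8.
Interaction contribution: 6 × 2 = 12.
Intrinsic load = 8 + 12 = 20.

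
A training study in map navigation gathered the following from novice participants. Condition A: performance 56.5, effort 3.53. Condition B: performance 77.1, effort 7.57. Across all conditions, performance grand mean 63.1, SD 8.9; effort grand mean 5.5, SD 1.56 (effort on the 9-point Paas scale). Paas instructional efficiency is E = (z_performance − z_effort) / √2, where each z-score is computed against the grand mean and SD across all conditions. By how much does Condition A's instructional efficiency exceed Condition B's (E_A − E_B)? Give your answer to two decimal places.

0.19

Condition A: z_P = (56.5 − 63.1)/8.9 = -0.7416; z_E = (3.53 − 5.5)/1.56 = -1.2628; E_A = (-0.7416 − (-1.2628))/√2 = 0.3685.
Condition B: z_P = (77.1 − 63.1)/8.9 = 1.5730; z_E = (7.57 − 5.5)/1.56 = 1.3269; E_B = (1.5730 − 1.3269)/√2 = 0.1740.
E_A − E_B = 0.3685 − 0.1740 = 0.1945 ≈ 0.19.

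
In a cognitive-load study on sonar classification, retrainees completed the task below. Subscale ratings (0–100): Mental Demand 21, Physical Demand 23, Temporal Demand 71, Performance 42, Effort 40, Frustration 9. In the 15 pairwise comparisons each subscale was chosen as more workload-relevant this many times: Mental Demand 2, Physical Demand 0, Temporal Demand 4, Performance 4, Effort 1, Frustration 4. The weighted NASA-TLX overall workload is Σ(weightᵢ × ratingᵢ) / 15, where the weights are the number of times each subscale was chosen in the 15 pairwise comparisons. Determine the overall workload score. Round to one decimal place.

The tallies are the weights (they sum to 15).
Weighted sum = 2·21 + 0·23 + 4·71 + 4·42 + 1·40 + 4·9
            = 42 + 0 + 284 + 168 + 40 + 36 = 570.
Overall workload = 570 / 15 = 38.0000 ≈ 38.0.

38.0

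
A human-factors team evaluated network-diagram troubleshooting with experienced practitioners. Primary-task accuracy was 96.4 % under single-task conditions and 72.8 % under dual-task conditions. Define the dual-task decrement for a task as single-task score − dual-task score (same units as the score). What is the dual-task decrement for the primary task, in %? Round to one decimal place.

23.6

Decrement = 96.4 − 72.8 = 23.6000 % ≈ 23.6 %.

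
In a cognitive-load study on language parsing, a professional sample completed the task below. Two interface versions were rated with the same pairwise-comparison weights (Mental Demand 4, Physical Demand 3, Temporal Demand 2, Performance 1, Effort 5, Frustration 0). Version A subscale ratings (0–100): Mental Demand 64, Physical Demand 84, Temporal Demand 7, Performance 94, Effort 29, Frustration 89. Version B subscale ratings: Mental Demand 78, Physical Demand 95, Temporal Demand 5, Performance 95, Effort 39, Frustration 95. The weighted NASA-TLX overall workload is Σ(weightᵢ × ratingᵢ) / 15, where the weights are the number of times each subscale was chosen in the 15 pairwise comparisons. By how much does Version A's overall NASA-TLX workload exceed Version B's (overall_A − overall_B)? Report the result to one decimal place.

Version A weighted sum = 4·64 + 3·84 + 2·7 + 1·94 + 5·29 + 0·89 = 256 + 252 + 14 + 94 + 145 + 0 = 761; overall_A = 761/15 = 50.7333.
Version B weighted sum = 4·78 + 3·95 + 2·5 + 1·95 + 5·39 + 0·95 = 312 + 285 + 10 + 95 + 195 + 0 = 897; overall_B = 897/15 = 59.8000.
Difference = 50.7333 − 59.8000 = -9.0667 ≈ -9.1.

-9.1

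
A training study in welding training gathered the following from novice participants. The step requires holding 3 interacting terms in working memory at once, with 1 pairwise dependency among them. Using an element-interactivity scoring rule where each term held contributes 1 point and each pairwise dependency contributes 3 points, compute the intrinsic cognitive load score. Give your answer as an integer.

6

Element contribution: 3 × 1 = 3.
Interaction contribution: 1 × 3 = 3.
Intrinsic load = 3 + 3 = 6.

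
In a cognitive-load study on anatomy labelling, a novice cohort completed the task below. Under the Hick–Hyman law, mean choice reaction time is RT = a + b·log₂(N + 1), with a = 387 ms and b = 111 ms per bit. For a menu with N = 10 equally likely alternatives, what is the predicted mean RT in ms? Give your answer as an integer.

771

log₂(10 + 1) = log₂(11) = 3.4594.
RT = 387 + 111 × 3.4594 = 387 + 383.9934 = 770.9934 ms.
≈ 771 ms.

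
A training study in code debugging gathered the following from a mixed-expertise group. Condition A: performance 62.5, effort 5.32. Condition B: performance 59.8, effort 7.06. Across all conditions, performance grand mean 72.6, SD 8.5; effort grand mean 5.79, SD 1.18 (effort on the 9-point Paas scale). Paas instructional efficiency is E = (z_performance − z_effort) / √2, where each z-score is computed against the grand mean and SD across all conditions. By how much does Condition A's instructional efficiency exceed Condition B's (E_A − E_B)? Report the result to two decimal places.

1.27

Condition A: z_P = (62.5 − 72.6)/8.5 = -1.1882; z_E = (5.32 − 5.79)/1.18 = -0.3983; E_A = (-1.1882 − (-0.3983))/√2 = -0.5585.
Condition B: z_P = (59.8 − 72.6)/8.5 = -1.5059; z_E = (7.06 − 5.79)/1.18 = 1.0763; E_B = (-1.5059 − 1.0763)/√2 = -1.8259.
E_A − E_B = -0.5585 − (-1.8259) = 1.2674 ≈ 1.27.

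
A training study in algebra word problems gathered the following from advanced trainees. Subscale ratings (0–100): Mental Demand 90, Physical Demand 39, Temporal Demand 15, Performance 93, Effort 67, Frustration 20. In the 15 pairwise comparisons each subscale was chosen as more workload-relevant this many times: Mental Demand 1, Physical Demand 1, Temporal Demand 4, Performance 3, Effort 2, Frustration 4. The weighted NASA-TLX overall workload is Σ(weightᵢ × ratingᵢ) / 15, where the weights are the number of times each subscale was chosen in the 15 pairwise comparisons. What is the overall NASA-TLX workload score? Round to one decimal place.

45.5

The tallies are the weights (they sum to 15).
Weighted sum = 1·90 + 1·39 + 4·15 + 3·93 + 2·67 + 4·20
            = 90 + 39 + 60 + 279 + 134 + 80 = 682.
Overall workload = 682 / 15 = 45.4667 ≈ 45.5.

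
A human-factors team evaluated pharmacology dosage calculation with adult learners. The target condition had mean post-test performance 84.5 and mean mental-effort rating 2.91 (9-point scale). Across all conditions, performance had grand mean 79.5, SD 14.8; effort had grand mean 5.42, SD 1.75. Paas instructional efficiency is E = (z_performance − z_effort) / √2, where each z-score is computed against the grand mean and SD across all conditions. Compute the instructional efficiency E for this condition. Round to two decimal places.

z_performance = (84.5 − 79.5) / 14.8 = 5.0000 / 14.8 = 0.3378.
z_effort = (2.91 − 5.42) / 1.75 = -2.5100 / 1.75 = -1.4343.
z_P − z_E = 0.3378 − (-1.4343) = 1.7721.
E = 1.7721 / √2 = 1.7721 / 1.41421 = 1.2531 ≈ 1.25.

1.25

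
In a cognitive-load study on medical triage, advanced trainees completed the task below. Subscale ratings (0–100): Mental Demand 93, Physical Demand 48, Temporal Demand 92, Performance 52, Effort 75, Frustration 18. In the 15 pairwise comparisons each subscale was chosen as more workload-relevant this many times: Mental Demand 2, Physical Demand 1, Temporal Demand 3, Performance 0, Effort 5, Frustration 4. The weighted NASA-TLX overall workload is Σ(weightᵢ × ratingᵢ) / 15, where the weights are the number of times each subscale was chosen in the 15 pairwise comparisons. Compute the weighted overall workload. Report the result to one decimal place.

63.8

The tallies are the weights (they sum to 15).
Weighted sum = 2·93 + 1·48 + 3·92 + 0·52 + 5·75 + 4·18
            = 186 + 48 + 276 + 0 + 375 + 72 = 957.
Overall workload = 957 / 15 = 63.8000 ≈ 63.8.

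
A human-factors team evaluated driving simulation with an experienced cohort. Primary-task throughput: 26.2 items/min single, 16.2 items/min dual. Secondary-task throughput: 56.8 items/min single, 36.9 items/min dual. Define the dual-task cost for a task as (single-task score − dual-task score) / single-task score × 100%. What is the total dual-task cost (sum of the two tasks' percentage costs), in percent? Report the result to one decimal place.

Primary cost = (26.2 − 16.2) / 26.2 × 100% = 38.1679%.
Secondary cost = (56.8 − 36.9) / 56.8 × 100% = 35.0352%.
Total = 38.1679% + 35.0352% = 73.2031% ≈ 73.2%.

73.2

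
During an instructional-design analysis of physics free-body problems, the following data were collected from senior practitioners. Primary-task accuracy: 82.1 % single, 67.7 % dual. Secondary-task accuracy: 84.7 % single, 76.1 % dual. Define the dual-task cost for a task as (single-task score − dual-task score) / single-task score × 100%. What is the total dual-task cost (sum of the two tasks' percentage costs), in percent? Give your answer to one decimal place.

Primary cost = (82.1 − 67.7) / 82.1 × 100% = 17.5396%.
Secondary cost = (84.7 − 76.1) / 84.7 × 100% = 10.1535%.
Total = 17.5396% + 10.1535% = 27.6931% ≈ 27.7%.

27.7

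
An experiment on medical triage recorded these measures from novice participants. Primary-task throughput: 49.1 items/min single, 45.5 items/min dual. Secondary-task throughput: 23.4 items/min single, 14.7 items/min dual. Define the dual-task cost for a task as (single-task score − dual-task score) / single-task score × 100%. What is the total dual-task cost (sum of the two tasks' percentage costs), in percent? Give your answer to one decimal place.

44.5

Primary cost = (49.1 − 45.5) / 49.1 × 100% = 7.3320%.
Secondary cost = (23.4 − 14.7) / 23.4 × 100% = 37.1795%.
Total = 7.3320% + 37.1795% = 44.5115% ≈ 44.5%.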